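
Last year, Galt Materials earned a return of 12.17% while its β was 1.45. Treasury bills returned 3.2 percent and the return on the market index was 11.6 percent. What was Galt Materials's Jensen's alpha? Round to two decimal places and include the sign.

-3.21%

Market excess return = 11.6% − 3.2% = 8.40%
CAPM benchmark = R_f + β(R_m − R_f) = 3.2% + 1.45 × 8.4% = 15.3800%
α = actual − benchmark = 12.17% − 15.3800% = -3.21%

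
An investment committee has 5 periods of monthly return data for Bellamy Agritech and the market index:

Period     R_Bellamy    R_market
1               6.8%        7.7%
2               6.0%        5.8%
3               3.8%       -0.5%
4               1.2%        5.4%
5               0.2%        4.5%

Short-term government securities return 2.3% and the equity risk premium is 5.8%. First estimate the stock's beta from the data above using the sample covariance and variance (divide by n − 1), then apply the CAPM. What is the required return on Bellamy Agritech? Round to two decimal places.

Mean R_i = (6.8 + 6.0 + 3.8 + 1.2 + 0.2) / 5 = 3.6000%
Mean R_m = (7.7 + 5.8 − 0.5 + 5.4 + 4.5) / 5 = 4.5800%
Σ(R_i − R̄_i)(R_m − R̄_m) = 10.2000  ⇒  Cov = 10.2000 / 4 = 2.5500
Σ(R_m − R̄_m)² = 37.7080  ⇒  Var(R_m) = 37.7080 / 4 = 9.4270
β = Cov / Var(R_m) = 2.5500 / 9.4270 = 0.2705
E(R) = R_f + β × MRP = 2.3% + 0.2705 × 5.8% = 3.87%

3.87%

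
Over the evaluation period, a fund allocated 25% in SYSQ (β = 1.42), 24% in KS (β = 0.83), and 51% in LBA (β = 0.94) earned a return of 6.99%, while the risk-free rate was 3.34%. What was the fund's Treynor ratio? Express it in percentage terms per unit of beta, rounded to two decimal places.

3.53%

β_P = 0.25×1.42 + 0.24×0.83 + 0.51×0.94 = 1.0336
Treynor = (R_P − R_f) / β_P = (6.99% − 3.34%) / 1.0336 = 3.65% / 1.0336 = 3.53%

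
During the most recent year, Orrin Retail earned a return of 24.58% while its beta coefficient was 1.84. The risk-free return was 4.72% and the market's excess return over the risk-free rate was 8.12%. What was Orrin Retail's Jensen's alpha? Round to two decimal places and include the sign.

+4.92%

CAPM benchmark = R_f + β(R_m − R_f) = 4.72% + 1.84 × 8.12% = 19.6608%
α = actual − benchmark = 24.58% − 19.6608% = +4.92%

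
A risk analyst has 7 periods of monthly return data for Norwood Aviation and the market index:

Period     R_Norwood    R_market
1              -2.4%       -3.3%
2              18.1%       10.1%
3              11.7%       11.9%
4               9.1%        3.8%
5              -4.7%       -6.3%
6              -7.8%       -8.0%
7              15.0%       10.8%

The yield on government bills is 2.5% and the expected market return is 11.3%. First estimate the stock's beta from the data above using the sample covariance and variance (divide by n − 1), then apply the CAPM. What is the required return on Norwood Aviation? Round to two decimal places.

Mean R_i = (-2.4 + 18.1 + 11.7 + 9.1 − 4.7 − 7.8 + 15.0) / 7 = 5.5714%
Mean R_m = (-3.3 + 10.1 + 11.9 + 3.8 − 6.3 − 8.0 + 10.8) / 7 = 2.7143%
Σ(R_i − R̄_i)(R_m − R̄_m) = 512.6929  ⇒  Cov = 512.6929 / 6 = 85.4488
Σ(R_m − R̄_m)² = 437.7086  ⇒  Var(R_m) = 437.7086 / 6 = 72.9514
β = Cov / Var(R_m) = 85.4488 / 72.9514 = 1.1713
MRP = 11.3% − 2.5% = 8.80%
E(R) = R_f + β × MRP = 2.5% + 1.1713 × 8.8% = 12.81%

12.81%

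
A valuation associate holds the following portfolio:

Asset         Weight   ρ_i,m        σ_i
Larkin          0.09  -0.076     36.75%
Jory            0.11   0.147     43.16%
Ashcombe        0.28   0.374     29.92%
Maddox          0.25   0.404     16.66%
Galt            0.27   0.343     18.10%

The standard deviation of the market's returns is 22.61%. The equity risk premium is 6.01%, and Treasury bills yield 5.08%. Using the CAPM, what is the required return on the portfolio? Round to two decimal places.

6.92%

β_Larkin = -0.076 × 36.75% / 22.61% = -0.1235
β_Jory = 0.147 × 43.16% / 22.61% = 0.2806
β_Ashcombe = 0.374 × 29.92% / 22.61% = 0.4949
β_Maddox = 0.404 × 16.66% / 22.61% = 0.2977
β_Galt = 0.343 × 18.10% / 22.61% = 0.2746
β_P = Σ w_i β_i = 0.09×-0.1235 + 0.11×0.2806 + 0.28×0.4949 + 0.25×0.2977 + 0.27×0.2746 = 0.3069
E(R_P) = R_f + β_P × MRP = 5.08% + 0.3069 × 6.01% = 6.92%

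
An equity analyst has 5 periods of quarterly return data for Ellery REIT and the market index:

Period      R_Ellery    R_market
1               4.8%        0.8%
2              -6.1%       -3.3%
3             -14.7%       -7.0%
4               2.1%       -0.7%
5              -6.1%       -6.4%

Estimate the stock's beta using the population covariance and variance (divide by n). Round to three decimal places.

2.092

Mean R_i = (4.8 − 6.1 − 14.7 + 2.1 − 6.1) / 5 = -4.0000%
Mean R_m = (0.8 − 3.3 − 7.0 − 0.7 − 6.4) / 5 = -3.3200%
Σ(R_i − R̄_i)(R_m − R̄_m) = 98.0400  ⇒  Cov = 98.0400 / 5 = 19.6080
Σ(R_m − R̄_m)² = 46.8680  ⇒  Var(R_m) = 46.8680 / 5 = 9.3736
β = Cov / Var(R_m) = 19.6080 / 9.3736 = 2.0918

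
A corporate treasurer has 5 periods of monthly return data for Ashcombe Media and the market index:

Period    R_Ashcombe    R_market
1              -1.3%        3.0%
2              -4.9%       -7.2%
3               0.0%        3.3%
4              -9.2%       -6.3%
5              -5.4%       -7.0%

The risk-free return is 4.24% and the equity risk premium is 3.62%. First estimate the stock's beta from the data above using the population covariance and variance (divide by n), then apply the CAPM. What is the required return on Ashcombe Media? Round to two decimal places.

6.29%

Mean R_i = (-1.3 − 4.9 + 0.0 − 9.2 − 5.4) / 5 = -4.1600%
Mean R_m = (3.0 − 7.2 + 3.3 − 6.3 − 7.0) / 5 = -2.8400%
Σ(R_i − R̄_i)(R_m − R̄_m) = 68.0680  ⇒  Cov = 68.0680 / 5 = 13.6136
Σ(R_m − R̄_m)² = 120.0920  ⇒  Var(R_m) = 120.0920 / 5 = 24.0184
β = Cov / Var(R_m) = 13.6136 / 24.0184 = 0.5668
E(R) = R_f + β × MRP = 4.24% + 0.5668 × 3.62% = 6.29%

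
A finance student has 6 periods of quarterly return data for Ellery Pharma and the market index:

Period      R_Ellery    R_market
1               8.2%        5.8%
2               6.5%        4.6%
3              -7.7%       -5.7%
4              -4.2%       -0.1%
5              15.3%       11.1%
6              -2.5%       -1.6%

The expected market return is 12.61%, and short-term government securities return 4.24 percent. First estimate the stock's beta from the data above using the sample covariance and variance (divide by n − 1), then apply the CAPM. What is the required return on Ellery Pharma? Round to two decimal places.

16.29%

Mean R_i = (8.2 + 6.5 − 7.7 − 4.2 + 15.3 − 2.5) / 6 = 2.6000%
Mean R_m = (5.8 + 4.6 − 5.7 − 0.1 + 11.1 − 1.6) / 6 = 2.3500%
Σ(R_i − R̄_i)(R_m − R̄_m) = 258.9400  ⇒  Cov = 258.9400 / 5 = 51.7880
Σ(R_m − R̄_m)² = 179.9350  ⇒  Var(R_m) = 179.9350 / 5 = 35.9870
β = Cov / Var(R_m) = 51.7880 / 35.9870 = 1.4391
MRP = 12.61% − 4.24% = 8.37%
E(R) = R_f + β × MRP = 4.24% + 1.4391 × 8.37% = 16.29%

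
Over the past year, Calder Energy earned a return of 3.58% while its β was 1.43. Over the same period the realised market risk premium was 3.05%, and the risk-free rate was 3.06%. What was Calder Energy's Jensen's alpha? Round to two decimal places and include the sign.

CAPM benchmark = R_f + β(R_m − R_f) = 3.06% + 1.43 × 3.05% = 7.4215%
α = actual − benchmark = 3.58% − 7.4215% = -3.84%

-3.84%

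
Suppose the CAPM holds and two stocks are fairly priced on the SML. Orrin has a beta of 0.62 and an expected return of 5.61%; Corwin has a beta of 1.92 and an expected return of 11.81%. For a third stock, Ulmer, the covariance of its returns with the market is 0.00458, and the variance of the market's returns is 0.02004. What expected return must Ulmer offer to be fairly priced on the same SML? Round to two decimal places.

3.74%

MRP = (11.81% − 5.61%) / (1.92 − 0.62) = 4.7692%
R_f = 5.61% − 0.62 × 4.7692% = 2.6531%
β_Ulmer = Cov / Var(R_m) = 0.00458 / 0.02004 = 0.2285
E(R_Ulmer) = R_f + β × MRP = 2.6531% + 0.2285 × 4.7692% = 3.74%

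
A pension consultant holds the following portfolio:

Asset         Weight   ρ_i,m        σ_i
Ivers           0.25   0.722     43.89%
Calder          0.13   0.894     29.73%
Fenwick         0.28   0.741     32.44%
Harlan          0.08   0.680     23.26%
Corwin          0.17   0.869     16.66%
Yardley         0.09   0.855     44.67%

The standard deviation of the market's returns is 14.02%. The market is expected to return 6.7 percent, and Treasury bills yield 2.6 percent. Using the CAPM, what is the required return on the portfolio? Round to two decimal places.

9.99%

β_Ivers = 0.722 × 43.89% / 14.02% = 2.2602
β_Calder = 0.894 × 29.73% / 14.02% = 1.8958
β_Fenwick = 0.741 × 32.44% / 14.02% = 1.7146
β_Harlan = 0.680 × 23.26% / 14.02% = 1.1282
β_Corwin = 0.869 × 16.66% / 14.02% = 1.0326
β_Yardley = 0.855 × 44.67% / 14.02% = 2.7242
β_P = Σ w_i β_i = 0.25×2.2602 + 0.13×1.8958 + 0.28×1.7146 + 0.08×1.1282 + 0.17×1.0326 + 0.09×2.7242 = 1.8026
MRP = 6.7% − 2.6% = 4.10%
E(R_P) = R_f + β_P × MRP = 2.6% + 1.8026 × 4.1% = 9.99%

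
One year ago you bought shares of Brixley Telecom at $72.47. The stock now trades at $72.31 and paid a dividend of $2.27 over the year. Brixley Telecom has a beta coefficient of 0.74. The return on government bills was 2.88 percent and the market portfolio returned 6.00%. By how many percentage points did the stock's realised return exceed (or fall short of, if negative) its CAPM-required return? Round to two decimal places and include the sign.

Realised HPR = (P1 + D1 − P0) / P0 = (72.31 + 2.27 − 72.47) / 72.47 = 2.11 / 72.47 = 2.9115%
MRP = 6.00% − 2.88% = 3.12%
CAPM required = R_f + β·MRP = 2.88% + 0.74 × 3.12% = 5.1888%
α = realised − required = 2.9115% − 5.1888% = -2.28%

-2.28%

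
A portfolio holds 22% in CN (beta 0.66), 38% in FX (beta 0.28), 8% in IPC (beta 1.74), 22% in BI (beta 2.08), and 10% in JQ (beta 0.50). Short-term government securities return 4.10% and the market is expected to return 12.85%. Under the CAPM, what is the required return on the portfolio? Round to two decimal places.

11.96%

β_P = Σ w_i β_i = 0.22×0.66 + 0.38×0.28 + 0.08×1.74 + 0.22×2.08 + 0.10×0.50 = 0.8984
MRP = 12.85% − 4.10% = 8.75%
E(R_P) = R_f + β_P × MRP = 4.10% + 0.8984 × 8.75% = 11.96%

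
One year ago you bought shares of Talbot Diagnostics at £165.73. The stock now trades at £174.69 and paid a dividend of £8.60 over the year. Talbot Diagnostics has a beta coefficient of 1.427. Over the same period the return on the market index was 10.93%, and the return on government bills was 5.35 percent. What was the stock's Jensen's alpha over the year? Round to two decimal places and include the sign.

-2.72%

Realised HPR = (P1 + D1 − P0) / P0 = (174.69 + 8.60 − 165.73) / 165.73 = 17.56 / 165.73 = 10.5955%
MRP = 10.93% − 5.35% = 5.58%
CAPM required = R_f + β·MRP = 5.35% + 1.427 × 5.58% = 13.31266%
α = realised − required = 10.5955% − 13.31266% = -2.72%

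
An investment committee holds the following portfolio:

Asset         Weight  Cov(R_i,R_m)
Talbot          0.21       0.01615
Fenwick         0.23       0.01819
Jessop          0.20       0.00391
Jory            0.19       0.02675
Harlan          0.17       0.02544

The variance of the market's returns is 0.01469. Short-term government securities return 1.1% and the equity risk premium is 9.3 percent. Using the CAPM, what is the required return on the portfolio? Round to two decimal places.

β_Talbot = 0.01615 / 0.01469 = 1.0994
β_Fenwick = 0.01819 / 0.01469 = 1.2383
β_Jessop = 0.00391 / 0.01469 = 0.2662
β_Jory = 0.02675 / 0.01469 = 1.8210
β_Harlan = 0.02544 / 0.01469 = 1.7318
β_P = Σ w_i β_i = 0.21×1.0994 + 0.23×1.2383 + 0.20×0.2662 + 0.19×1.8210 + 0.17×1.7318 = 1.2093
E(R_P) = R_f + β_P × MRP = 1.1% + 1.2093 × 9.3% = 12.35%

12.35%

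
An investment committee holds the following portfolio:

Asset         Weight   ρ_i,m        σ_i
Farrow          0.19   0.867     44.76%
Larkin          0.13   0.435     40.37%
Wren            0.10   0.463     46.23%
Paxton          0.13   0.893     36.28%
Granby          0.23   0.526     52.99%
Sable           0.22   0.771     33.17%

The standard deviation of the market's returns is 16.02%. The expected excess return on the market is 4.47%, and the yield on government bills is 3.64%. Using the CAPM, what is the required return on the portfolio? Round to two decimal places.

11.47%

β_Farrow = 0.867 × 44.76% / 16.02% = 2.4224
β_Larkin = 0.435 × 40.37% / 16.02% = 1.0962
β_Wren = 0.463 × 46.23% / 16.02% = 1.3361
β_Paxton = 0.893 × 36.28% / 16.02% = 2.0223
β_Granby = 0.526 × 52.99% / 16.02% = 1.7399
β_Sable = 0.771 × 33.17% / 16.02% = 1.5964
β_P = Σ w_i β_i = 0.19×2.4224 + 0.13×1.0962 + 0.10×1.3361 + 0.13×2.0223 + 0.23×1.7399 + 0.22×1.5964 = 1.7507
E(R_P) = R_f + β_P × MRP = 3.64% + 1.7507 × 4.47% = 11.47%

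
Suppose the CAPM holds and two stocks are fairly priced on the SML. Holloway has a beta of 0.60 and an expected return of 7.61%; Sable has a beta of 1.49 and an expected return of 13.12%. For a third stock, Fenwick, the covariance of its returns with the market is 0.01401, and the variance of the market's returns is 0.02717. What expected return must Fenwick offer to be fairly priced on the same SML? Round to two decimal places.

7.09%

MRP = (13.12% − 7.61%) / (1.49 − 0.60) = 6.1910%
R_f = 7.61% − 0.60 × 6.1910% = 3.8954%
β_Fenwick = Cov / Var(R_m) = 0.01401 / 0.02717 = 0.5156
E(R_Fenwick) = R_f + β × MRP = 3.8954% + 0.5156 × 6.1910% = 7.09%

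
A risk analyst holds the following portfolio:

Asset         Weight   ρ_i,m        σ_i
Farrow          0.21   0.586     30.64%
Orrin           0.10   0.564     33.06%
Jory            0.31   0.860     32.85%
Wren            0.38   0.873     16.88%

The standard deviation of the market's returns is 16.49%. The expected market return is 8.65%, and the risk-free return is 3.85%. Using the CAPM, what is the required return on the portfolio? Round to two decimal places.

9.67%

β_Farrow = 0.586 × 30.64% / 16.49% = 1.0888
β_Orrin = 0.564 × 33.06% / 16.49% = 1.1307
β_Jory = 0.860 × 32.85% / 16.49% = 1.7132
β_Wren = 0.873 × 16.88% / 16.49% = 0.8936
β_P = Σ w_i β_i = 0.21×1.0888 + 0.10×1.1307 + 0.31×1.7132 + 0.38×0.8936 = 1.2124
MRP = 8.65% − 3.85% = 4.80%
E(R_P) = R_f + β_P × MRP = 3.85% + 1.2124 × 4.80% = 9.67%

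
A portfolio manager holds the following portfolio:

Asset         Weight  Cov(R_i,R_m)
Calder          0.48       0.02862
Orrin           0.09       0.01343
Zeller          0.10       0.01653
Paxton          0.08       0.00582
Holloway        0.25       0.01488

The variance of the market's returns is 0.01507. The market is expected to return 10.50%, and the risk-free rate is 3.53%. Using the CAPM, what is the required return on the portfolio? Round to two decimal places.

13.14%

β_Calder = 0.02862 / 0.01507 = 1.8991
β_Orrin = 0.01343 / 0.01507 = 0.8912
β_Zeller = 0.01653 / 0.01507 = 1.0969
β_Paxton = 0.00582 / 0.01507 = 0.3862
β_Holloway = 0.01488 / 0.01507 = 0.9874
β_P = Σ w_i β_i = 0.48×1.8991 + 0.09×0.8912 + 0.10×1.0969 + 0.08×0.3862 + 0.25×0.9874 = 1.3792
MRP = 10.50% − 3.53% = 6.97%
E(R_P) = R_f + β_P × MRP = 3.53% + 1.3792 × 6.97% = 13.14%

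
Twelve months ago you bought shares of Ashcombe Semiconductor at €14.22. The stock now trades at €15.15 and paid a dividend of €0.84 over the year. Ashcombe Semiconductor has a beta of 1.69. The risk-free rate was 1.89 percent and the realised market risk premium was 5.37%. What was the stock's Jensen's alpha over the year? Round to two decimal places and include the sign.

+1.48%

Realised HPR = (P1 + D1 − P0) / P0 = (15.15 + 0.84 − 14.22) / 14.22 = 1.77 / 14.22 = 12.4473%
CAPM required = R_f + β·MRP = 1.89% + 1.69 × 5.37% = 10.9653%
α = realised − required = 12.4473% − 10.9653% = +1.48%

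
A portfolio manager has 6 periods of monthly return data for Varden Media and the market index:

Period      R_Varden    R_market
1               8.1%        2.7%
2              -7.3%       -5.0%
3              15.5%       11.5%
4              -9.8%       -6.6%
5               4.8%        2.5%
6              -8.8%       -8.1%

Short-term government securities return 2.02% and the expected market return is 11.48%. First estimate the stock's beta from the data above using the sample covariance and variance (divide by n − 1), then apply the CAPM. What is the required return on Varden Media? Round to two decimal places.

Mean R_i = (8.1 − 7.3 + 15.5 − 9.8 + 4.8 − 8.8) / 6 = 0.4167%
Mean R_m = (2.7 − 5.0 + 11.5 − 6.6 + 2.5 − 8.1) / 6 = -0.5000%
Σ(R_i − R̄_i)(R_m − R̄_m) = 385.8300  ⇒  Cov = 385.8300 / 5 = 77.1660
Σ(R_m − R̄_m)² = 278.4600  ⇒  Var(R_m) = 278.4600 / 5 = 55.6920
β = Cov / Var(R_m) = 77.1660 / 55.6920 = 1.3856
MRP = 11.48% − 2.02% = 9.46%
E(R) = R_f + β × MRP = 2.02% + 1.3856 × 9.46% = 15.13%

15.13%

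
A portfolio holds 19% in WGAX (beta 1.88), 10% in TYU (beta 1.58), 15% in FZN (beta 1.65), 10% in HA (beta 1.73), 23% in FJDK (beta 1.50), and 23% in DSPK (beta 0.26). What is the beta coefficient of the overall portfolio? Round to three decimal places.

β_P = Σ w_i β_i = 0.19×1.88 + 0.10×1.58 + 0.15×1.65 + 0.10×1.73 + 0.23×1.50 + 0.23×0.26 = 1.3405

1.341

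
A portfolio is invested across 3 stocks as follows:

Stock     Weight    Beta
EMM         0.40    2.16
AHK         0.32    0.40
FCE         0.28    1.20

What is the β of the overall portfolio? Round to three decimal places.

1.328

β_P = Σ w_i β_i = 0.40×2.16 + 0.32×0.40 + 0.28×1.20 = 1.3280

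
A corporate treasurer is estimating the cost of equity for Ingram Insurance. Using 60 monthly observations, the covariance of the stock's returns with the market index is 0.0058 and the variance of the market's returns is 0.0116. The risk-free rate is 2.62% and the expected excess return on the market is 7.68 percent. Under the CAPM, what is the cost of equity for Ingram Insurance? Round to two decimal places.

β = Cov(R_i, R_m) / Var(R_m) = 0.0058 / 0.0116 = 0.5000
E(R) = R_f + β × MRP = 2.62% + 0.5000 × 7.68% = 6.46%

6.46%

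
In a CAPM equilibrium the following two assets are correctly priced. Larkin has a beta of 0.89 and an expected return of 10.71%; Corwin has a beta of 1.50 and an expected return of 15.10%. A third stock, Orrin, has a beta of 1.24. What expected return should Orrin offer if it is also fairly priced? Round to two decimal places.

MRP (SML slope) = (15.10% − 10.71%) / (1.50 − 0.89) = 4.39% / 0.61 = 7.1967%
R_f (intercept) = 10.71% − 0.89 × 7.1967% = 4.3049%
E(R_Orrin) = R_f + β × MRP = 4.3049% + 1.24 × 7.1967% = 13.23%

13.23%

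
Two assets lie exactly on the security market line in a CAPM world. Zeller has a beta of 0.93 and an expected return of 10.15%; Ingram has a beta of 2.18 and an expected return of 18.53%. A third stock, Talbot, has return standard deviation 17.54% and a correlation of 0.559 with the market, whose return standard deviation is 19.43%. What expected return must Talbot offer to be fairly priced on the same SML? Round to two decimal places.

7.30%

MRP = (18.53% − 10.15%) / (2.18 − 0.93) = 6.7040%
R_f = 10.15% − 0.93 × 6.7040% = 3.9153%
β_Talbot = ρ·σ_i/σ_m = 0.559 × 17.54 / 19.43 = 0.5046
E(R_Talbot) = R_f + β × MRP = 3.9153% + 0.5046 × 6.7040% = 7.30%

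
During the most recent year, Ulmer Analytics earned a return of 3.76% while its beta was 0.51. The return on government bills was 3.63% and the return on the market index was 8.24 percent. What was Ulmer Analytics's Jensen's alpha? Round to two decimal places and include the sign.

Market excess return = 8.24% − 3.63% = 4.61%
CAPM benchmark = R_f + β(R_m − R_f) = 3.63% + 0.51 × 4.61% = 5.9811%
α = actual − benchmark = 3.76% − 5.9811% = -2.22%

-2.22%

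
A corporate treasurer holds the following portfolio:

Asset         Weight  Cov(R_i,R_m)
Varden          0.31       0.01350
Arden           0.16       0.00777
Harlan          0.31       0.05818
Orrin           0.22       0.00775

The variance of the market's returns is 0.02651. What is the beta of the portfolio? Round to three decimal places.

0.949

β_Varden = 0.01350 / 0.02651 = 0.5092
β_Arden = 0.00777 / 0.02651 = 0.2931
β_Harlan = 0.05818 / 0.02651 = 2.1946
β_Orrin = 0.00775 / 0.02651 = 0.2923
β_P = Σ w_i β_i = 0.31×0.5092 + 0.16×0.2931 + 0.31×2.1946 + 0.22×0.2923 = 0.9494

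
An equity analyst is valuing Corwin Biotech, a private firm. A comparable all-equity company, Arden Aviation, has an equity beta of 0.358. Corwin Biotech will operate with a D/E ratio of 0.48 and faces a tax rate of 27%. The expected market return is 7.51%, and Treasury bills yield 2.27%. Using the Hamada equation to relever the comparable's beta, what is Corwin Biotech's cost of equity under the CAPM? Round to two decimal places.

4.80%

β_L = β_U × [1 + (1 − t)(D/E)] = 0.358 × [1 + (1 − 0.27) × 0.48]
    = 0.358 × [1 + 0.73 × 0.48] = 0.358 × 1.3504 = 0.4834
MRP = 7.51% − 2.27% = 5.24%
E(R) = R_f + β_L × MRP = 2.27% + 0.4834 × 5.24% = 4.80%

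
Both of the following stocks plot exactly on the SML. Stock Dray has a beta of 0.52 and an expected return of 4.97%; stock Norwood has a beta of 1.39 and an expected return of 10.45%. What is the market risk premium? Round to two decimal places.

Both satisfy E(R) = R_f + β·MRP, so the slope of the SML is
MRP = (10.45% − 4.97%) / (1.39 − 0.52) = 5.48% / 0.87 = 6.2989%

6.30%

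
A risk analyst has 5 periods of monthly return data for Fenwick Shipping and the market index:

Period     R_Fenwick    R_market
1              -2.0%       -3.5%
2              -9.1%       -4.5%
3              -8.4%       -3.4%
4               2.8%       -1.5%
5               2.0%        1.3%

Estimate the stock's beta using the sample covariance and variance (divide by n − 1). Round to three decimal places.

Mean R_i = (-2.0 − 9.1 − 8.4 + 2.8 + 2.0) / 5 = -2.9400%
Mean R_m = (-3.5 − 4.5 − 3.4 − 1.5 + 1.3) / 5 = -2.3200%
Σ(R_i − R̄_i)(R_m − R̄_m) = 40.8060  ⇒  Cov = 40.8060 / 4 = 10.2015
Σ(R_m − R̄_m)² = 21.0880  ⇒  Var(R_m) = 21.0880 / 4 = 5.2720
β = Cov / Var(R_m) = 10.2015 / 5.2720 = 1.9350

1.935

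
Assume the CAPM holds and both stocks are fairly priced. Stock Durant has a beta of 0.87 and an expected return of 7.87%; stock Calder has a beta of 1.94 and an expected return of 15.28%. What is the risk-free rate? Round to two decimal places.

Both satisfy E(R) = R_f + β·MRP, so the slope of the SML is
MRP = (15.28% − 7.87%) / (1.94 − 0.87) = 7.41% / 1.07 = 6.9252%
R_f = E(R_Durant) − β_Durant·MRP = 7.87% − 0.87 × 6.9252% = 1.8451%

1.85%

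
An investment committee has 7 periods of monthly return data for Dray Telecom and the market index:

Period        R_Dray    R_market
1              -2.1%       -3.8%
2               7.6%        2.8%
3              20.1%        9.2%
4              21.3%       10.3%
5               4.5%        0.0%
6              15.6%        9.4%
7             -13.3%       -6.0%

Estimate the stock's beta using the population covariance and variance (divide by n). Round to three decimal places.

Mean R_i = (-2.1 + 7.6 + 20.1 + 21.3 + 4.5 + 15.6 − 13.3) / 7 = 7.6714%
Mean R_m = (-3.8 + 2.8 + 9.2 + 10.3 + 0.0 + 9.4 − 6.0) / 7 = 3.1286%
Σ(R_i − R̄_i)(R_m − R̄_m) = 492.0057  ⇒  Cov = 492.0057 / 7 = 70.2865
Σ(R_m − R̄_m)² = 268.8543  ⇒  Var(R_m) = 268.8543 / 7 = 38.4078
β = Cov / Var(R_m) = 70.2865 / 38.4078 = 1.8300

1.830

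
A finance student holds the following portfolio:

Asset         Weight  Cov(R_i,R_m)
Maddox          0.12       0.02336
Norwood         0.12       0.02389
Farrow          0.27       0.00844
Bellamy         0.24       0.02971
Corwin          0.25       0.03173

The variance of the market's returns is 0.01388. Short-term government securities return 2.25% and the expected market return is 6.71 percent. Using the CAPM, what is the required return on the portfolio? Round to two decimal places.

9.64%

β_Maddox = 0.02336 / 0.01388 = 1.6830
β_Norwood = 0.02389 / 0.01388 = 1.7212
β_Farrow = 0.00844 / 0.01388 = 0.6081
β_Bellamy = 0.02971 / 0.01388 = 2.1405
β_Corwin = 0.03173 / 0.01388 = 2.2860
β_P = Σ w_i β_i = 0.12×1.6830 + 0.12×1.7212 + 0.27×0.6081 + 0.24×2.1405 + 0.25×2.2860 = 1.6579
MRP = 6.71% − 2.25% = 4.46%
E(R_P) = R_f + β_P × MRP = 2.25% + 1.6579 × 4.46% = 9.64%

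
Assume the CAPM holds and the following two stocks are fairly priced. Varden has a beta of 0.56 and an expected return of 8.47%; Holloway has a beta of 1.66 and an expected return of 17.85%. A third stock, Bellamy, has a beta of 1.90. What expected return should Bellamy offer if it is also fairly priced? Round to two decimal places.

MRP (SML slope) = (17.85% − 8.47%) / (1.66 − 0.56) = 9.38% / 1.10 = 8.5273%
R_f (intercept) = 8.47% − 0.56 × 8.5273% = 3.6947%
E(R_Bellamy) = R_f + β × MRP = 3.6947% + 1.90 × 8.5273% = 19.90%

19.90%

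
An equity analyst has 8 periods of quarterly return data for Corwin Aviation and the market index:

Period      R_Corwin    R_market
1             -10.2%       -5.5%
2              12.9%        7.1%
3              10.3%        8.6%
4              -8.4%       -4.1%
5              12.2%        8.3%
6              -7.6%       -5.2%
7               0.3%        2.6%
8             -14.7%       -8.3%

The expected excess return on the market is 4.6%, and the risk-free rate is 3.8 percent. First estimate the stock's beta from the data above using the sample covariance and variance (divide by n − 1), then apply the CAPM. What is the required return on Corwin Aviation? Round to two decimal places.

11.03%

Mean R_i = (-10.2 + 12.9 + 10.3 − 8.4 + 12.2 − 7.6 + 0.3 − 14.7) / 8 = -0.6500%
Mean R_m = (-5.5 + 7.1 + 8.6 − 4.1 + 8.3 − 5.2 + 2.6 − 8.3) / 8 = 0.4375%
Σ(R_i − R̄_i)(R_m − R̄_m) = 536.5550  ⇒  Cov = 536.5550 / 7 = 76.6507
Σ(R_m − R̄_m)² = 341.4788  ⇒  Var(R_m) = 341.4788 / 7 = 48.7827
β = Cov / Var(R_m) = 76.6507 / 48.7827 = 1.5713
E(R) = R_f + β × MRP = 3.8% + 1.5713 × 4.6% = 11.03%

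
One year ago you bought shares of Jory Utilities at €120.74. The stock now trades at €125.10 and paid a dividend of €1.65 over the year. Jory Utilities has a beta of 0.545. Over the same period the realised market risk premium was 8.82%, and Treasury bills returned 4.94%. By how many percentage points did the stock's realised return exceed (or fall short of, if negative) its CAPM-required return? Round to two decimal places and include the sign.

Realised HPR = (P1 + D1 − P0) / P0 = (125.10 + 1.65 − 120.74) / 120.74 = 6.01 / 120.74 = 4.9776%
CAPM required = R_f + β·MRP = 4.94% + 0.545 × 8.82% = 9.74690%
α = realised − required = 4.9776% − 9.74690% = -4.77%

-4.77%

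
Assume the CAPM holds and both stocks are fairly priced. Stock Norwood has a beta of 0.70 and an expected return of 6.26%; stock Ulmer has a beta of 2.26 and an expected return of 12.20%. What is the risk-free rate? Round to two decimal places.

3.59%

Both satisfy E(R) = R_f + β·MRP, so the slope of the SML is
MRP = (12.20% − 6.26%) / (2.26 − 0.70) = 5.94% / 1.56 = 3.8077%
R_f = E(R_Norwood) − β_Norwood·MRP = 6.26% − 0.70 × 3.8077% = 3.5946%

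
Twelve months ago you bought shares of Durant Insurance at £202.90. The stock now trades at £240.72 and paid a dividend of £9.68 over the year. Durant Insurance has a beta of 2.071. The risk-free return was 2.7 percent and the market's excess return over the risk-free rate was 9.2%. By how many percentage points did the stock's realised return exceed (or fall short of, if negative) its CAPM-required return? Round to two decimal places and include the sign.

Realised HPR = (P1 + D1 − P0) / P0 = (240.72 + 9.68 − 202.90) / 202.90 = 47.50 / 202.90 = 23.4105%
CAPM required = R_f + β·MRP = 2.7% + 2.071 × 9.2% = 21.7532%
α = realised − required = 23.4105% − 21.7532% = +1.66%

+1.66%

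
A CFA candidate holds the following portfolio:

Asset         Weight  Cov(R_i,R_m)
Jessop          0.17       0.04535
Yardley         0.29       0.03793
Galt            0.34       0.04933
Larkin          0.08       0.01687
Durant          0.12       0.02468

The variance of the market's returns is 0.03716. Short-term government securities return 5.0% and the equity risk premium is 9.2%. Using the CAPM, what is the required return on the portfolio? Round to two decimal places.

14.85%

β_Jessop = 0.04535 / 0.03716 = 1.2204
β_Yardley = 0.03793 / 0.03716 = 1.0207
β_Galt = 0.04933 / 0.03716 = 1.3275
β_Larkin = 0.01687 / 0.03716 = 0.4540
β_Durant = 0.02468 / 0.03716 = 0.6642
β_P = Σ w_i β_i = 0.17×1.2204 + 0.29×1.0207 + 0.34×1.3275 + 0.08×0.4540 + 0.12×0.6642 = 1.0708
E(R_P) = R_f + β_P × MRP = 5.0% + 1.0708 × 9.2% = 14.85%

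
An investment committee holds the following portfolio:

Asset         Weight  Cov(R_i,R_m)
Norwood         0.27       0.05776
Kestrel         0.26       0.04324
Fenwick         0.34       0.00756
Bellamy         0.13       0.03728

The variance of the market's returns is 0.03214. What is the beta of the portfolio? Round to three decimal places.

1.066

β_Norwood = 0.05776 / 0.03214 = 1.7971
β_Kestrel = 0.04324 / 0.03214 = 1.3454
β_Fenwick = 0.00756 / 0.03214 = 0.2352
β_Bellamy = 0.03728 / 0.03214 = 1.1599
β_P = Σ w_i β_i = 0.27×1.7971 + 0.26×1.3454 + 0.34×0.2352 + 0.13×1.1599 = 1.0658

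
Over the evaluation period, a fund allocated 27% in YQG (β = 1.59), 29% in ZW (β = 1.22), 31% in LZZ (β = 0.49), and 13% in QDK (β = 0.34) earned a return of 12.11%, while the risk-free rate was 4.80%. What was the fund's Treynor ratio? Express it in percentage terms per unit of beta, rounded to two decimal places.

7.47%

β_P = 0.27×1.59 + 0.29×1.22 + 0.31×0.49 + 0.13×0.34 = 0.9792
Treynor = (R_P − R_f) / β_P = (12.11% − 4.80%) / 0.9792 = 7.31% / 0.9792 = 7.47%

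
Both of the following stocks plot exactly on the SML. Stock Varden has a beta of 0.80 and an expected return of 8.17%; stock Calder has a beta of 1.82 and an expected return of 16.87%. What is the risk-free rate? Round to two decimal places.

Both satisfy E(R) = R_f + β·MRP, so the slope of the SML is
MRP = (16.87% − 8.17%) / (1.82 − 0.80) = 8.70% / 1.02 = 8.5294%
R_f = E(R_Varden) − β_Varden·MRP = 8.17% − 0.80 × 8.5294% = 1.3465%

1.35%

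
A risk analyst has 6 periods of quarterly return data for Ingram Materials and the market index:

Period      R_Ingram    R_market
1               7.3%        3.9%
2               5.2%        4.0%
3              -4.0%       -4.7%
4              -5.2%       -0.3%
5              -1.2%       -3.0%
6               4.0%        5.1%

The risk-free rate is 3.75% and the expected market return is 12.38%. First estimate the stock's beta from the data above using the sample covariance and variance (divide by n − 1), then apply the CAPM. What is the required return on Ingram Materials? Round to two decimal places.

Mean R_i = (7.3 + 5.2 − 4.0 − 5.2 − 1.2 + 4.0) / 6 = 1.0167%
Mean R_m = (3.9 + 4.0 − 4.7 − 0.3 − 3.0 + 5.1) / 6 = 0.8333%
Σ(R_i − R̄_i)(R_m − R̄_m) = 88.5467  ⇒  Cov = 88.5467 / 5 = 17.7093
Σ(R_m − R̄_m)² = 84.2333  ⇒  Var(R_m) = 84.2333 / 5 = 16.8467
β = Cov / Var(R_m) = 17.7093 / 16.8467 = 1.0512
MRP = 12.38% − 3.75% = 8.63%
E(R) = R_f + β × MRP = 3.75% + 1.0512 × 8.63% = 12.82%

12.82%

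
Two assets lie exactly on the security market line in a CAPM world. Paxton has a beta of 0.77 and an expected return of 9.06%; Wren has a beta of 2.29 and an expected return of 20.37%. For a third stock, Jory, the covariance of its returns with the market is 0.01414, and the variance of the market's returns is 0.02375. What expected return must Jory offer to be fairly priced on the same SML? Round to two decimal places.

MRP = (20.37% − 9.06%) / (2.29 − 0.77) = 7.4408%
R_f = 9.06% − 0.77 × 7.4408% = 3.3306%
β_Jory = Cov / Var(R_m) = 0.01414 / 0.02375 = 0.5954
E(R_Jory) = R_f + β × MRP = 3.3306% + 0.5954 × 7.4408% = 7.76%

7.76%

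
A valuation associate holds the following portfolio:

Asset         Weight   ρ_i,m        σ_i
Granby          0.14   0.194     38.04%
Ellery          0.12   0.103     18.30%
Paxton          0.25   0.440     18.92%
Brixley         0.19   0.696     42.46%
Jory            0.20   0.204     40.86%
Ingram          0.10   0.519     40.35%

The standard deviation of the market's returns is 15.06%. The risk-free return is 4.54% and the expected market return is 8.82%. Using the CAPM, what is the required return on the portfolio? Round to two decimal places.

β_Granby = 0.194 × 38.04% / 15.06% = 0.4900
β_Ellery = 0.103 × 18.30% / 15.06% = 0.1252
β_Paxton = 0.440 × 18.92% / 15.06% = 0.5528
β_Brixley = 0.696 × 42.46% / 15.06% = 1.9623
β_Jory = 0.204 × 40.86% / 15.06% = 0.5535
β_Ingram = 0.519 × 40.35% / 15.06% = 1.3905
β_P = Σ w_i β_i = 0.14×0.4900 + 0.12×0.1252 + 0.25×0.5528 + 0.19×1.9623 + 0.20×0.5535 + 0.10×1.3905 = 0.8444
MRP = 8.82% − 4.54% = 4.28%
E(R_P) = R_f + β_P × MRP = 4.54% + 0.8444 × 4.28% = 8.15%

8.15%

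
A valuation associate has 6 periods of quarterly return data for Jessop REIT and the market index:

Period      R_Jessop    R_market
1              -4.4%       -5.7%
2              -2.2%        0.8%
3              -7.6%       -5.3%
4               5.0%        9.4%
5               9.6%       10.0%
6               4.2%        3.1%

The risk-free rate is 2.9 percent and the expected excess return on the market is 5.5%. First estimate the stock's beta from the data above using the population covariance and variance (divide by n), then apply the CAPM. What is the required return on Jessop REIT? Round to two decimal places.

7.84%

Mean R_i = (-4.4 − 2.2 − 7.6 + 5.0 + 9.6 + 4.2) / 6 = 0.7667%
Mean R_m = (-5.7 + 0.8 − 5.3 + 9.4 + 10.0 + 3.1) / 6 = 2.0500%
Σ(R_i − R̄_i)(R_m − R̄_m) = 210.1900  ⇒  Cov = 210.1900 / 6 = 35.0317
Σ(R_m − R̄_m)² = 233.9750  ⇒  Var(R_m) = 233.9750 / 6 = 38.9958
β = Cov / Var(R_m) = 35.0317 / 38.9958 = 0.8983
E(R) = R_f + β × MRP = 2.9% + 0.8983 × 5.5% = 7.84%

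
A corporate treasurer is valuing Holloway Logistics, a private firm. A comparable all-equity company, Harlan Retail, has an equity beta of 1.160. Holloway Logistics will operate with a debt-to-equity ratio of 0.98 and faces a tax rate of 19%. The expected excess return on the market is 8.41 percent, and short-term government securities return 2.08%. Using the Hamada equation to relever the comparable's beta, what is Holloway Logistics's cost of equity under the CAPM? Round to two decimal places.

19.58%

β_L = β_U × [1 + (1 − t)(D/E)] = 1.160 × [1 + (1 − 0.19) × 0.98]
    = 1.160 × [1 + 0.81 × 0.98] = 1.160 × 1.7938 = 2.0808
E(R) = R_f + β_L × MRP = 2.08% + 2.0808 × 8.41% = 19.58%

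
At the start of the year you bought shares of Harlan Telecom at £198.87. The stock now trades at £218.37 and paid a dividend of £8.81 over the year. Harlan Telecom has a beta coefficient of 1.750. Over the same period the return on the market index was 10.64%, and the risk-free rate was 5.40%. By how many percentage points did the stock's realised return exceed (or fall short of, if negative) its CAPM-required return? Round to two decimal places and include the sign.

-0.33%

Realised HPR = (P1 + D1 − P0) / P0 = (218.37 + 8.81 − 198.87) / 198.87 = 28.31 / 198.87 = 14.2354%
MRP = 10.64% − 5.40% = 5.24%
CAPM required = R_f + β·MRP = 5.40% + 1.750 × 5.24% = 14.57000%
α = realised − required = 14.2354% − 14.57000% = -0.33%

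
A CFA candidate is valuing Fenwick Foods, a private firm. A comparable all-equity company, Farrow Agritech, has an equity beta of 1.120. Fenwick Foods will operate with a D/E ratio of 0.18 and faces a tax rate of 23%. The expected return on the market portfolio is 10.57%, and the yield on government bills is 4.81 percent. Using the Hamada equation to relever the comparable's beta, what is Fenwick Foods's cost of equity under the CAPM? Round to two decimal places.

12.16%

β_L = β_U × [1 + (1 − t)(D/E)] = 1.120 × [1 + (1 − 0.23) × 0.18]
    = 1.120 × [1 + 0.77 × 0.18] = 1.120 × 1.1386 = 1.2752
MRP = 10.57% − 4.81% = 5.76%
E(R) = R_f + β_L × MRP = 4.81% + 1.2752 × 5.76% = 12.16%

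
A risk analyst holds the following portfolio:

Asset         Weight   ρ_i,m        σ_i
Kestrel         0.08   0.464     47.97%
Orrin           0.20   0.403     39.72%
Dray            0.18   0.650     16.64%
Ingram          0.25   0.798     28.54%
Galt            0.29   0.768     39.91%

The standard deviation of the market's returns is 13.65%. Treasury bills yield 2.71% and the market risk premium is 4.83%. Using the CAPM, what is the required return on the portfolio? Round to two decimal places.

10.32%

β_Kestrel = 0.464 × 47.97% / 13.65% = 1.6306
β_Orrin = 0.403 × 39.72% / 13.65% = 1.1727
β_Dray = 0.650 × 16.64% / 13.65% = 0.7924
β_Ingram = 0.798 × 28.54% / 13.65% = 1.6685
β_Galt = 0.768 × 39.91% / 13.65% = 2.2455
β_P = Σ w_i β_i = 0.08×1.6306 + 0.20×1.1727 + 0.18×0.7924 + 0.25×1.6685 + 0.29×2.2455 = 1.5759
E(R_P) = R_f + β_P × MRP = 2.71% + 1.5759 × 4.83% = 10.32%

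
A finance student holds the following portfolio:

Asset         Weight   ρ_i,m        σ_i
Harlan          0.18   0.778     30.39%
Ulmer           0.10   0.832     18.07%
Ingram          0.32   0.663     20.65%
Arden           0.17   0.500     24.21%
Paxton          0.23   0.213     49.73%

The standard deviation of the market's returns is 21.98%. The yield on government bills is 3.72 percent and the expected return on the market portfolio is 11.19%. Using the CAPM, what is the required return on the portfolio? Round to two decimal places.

β_Harlan = 0.778 × 30.39% / 21.98% = 1.0757
β_Ulmer = 0.832 × 18.07% / 21.98% = 0.6840
β_Ingram = 0.663 × 20.65% / 21.98% = 0.6229
β_Arden = 0.500 × 24.21% / 21.98% = 0.5507
β_Paxton = 0.213 × 49.73% / 21.98% = 0.4819
β_P = Σ w_i β_i = 0.18×1.0757 + 0.10×0.6840 + 0.32×0.6229 + 0.17×0.5507 + 0.23×0.4819 = 0.6658
MRP = 11.19% − 3.72% = 7.47%
E(R_P) = R_f + β_P × MRP = 3.72% + 0.6658 × 7.47% = 8.69%

8.69%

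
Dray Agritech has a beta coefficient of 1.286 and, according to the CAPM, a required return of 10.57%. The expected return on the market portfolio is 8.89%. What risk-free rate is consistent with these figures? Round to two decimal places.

E(R) = R_f + β(E(R_m) − R_f) = R_f(1 − β) + β·E(R_m)
10.57% = R_f × (1 − 1.286) + 1.286 × 8.89%
10.57% = R_f × -0.286 + 11.43254%
R_f = (10.57% − 11.43254%) / -0.286 = 3.02%

3.02%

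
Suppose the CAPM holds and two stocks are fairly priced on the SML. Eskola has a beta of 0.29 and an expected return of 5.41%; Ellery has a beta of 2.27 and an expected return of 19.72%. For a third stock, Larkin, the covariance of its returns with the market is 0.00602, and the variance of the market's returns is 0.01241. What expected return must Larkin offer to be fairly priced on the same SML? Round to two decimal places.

6.82%

MRP = (19.72% − 5.41%) / (2.27 − 0.29) = 7.2273%
R_f = 5.41% − 0.29 × 7.2273% = 3.3141%
β_Larkin = Cov / Var(R_m) = 0.00602 / 0.01241 = 0.4851
E(R_Larkin) = R_f + β × MRP = 3.3141% + 0.4851 × 7.2273% = 6.82%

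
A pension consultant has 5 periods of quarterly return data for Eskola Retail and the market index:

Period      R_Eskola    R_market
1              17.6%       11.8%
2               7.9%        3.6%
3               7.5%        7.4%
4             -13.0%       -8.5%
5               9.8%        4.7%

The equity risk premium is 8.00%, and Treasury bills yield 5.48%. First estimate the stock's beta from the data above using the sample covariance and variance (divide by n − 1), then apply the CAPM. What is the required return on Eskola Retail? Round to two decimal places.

17.18%

Mean R_i = (17.6 + 7.9 + 7.5 − 13.0 + 9.8) / 5 = 5.9600%
Mean R_m = (11.8 + 3.6 + 7.4 − 8.5 + 4.7) / 5 = 3.8000%
Σ(R_i − R̄_i)(R_m − R̄_m) = 334.9400  ⇒  Cov = 334.9400 / 4 = 83.7350
Σ(R_m − R̄_m)² = 229.1000  ⇒  Var(R_m) = 229.1000 / 4 = 57.2750
β = Cov / Var(R_m) = 83.7350 / 57.2750 = 1.4620
E(R) = R_f + β × MRP = 5.48% + 1.4620 × 8.00% = 17.18%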